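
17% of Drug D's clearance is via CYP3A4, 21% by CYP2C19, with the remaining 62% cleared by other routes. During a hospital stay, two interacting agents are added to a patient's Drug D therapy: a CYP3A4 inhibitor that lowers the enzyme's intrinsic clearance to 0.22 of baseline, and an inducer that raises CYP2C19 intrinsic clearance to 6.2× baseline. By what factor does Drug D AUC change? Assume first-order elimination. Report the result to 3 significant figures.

The CYP3A4 pathway (17% of clearance) falls to 0.22× activity: 0.17 × 0.22 = 0.0374.
The CYP2C19 pathway (21% of clearance) rises to 6.2× activity: 0.21 × 6.2 = 1.302.
Non-CYP routes (62%) are unchanged.
CL_new/CL_old = 0.0374 + 1.302 + 0.62 = 1.9594.
AUC ∝ 1/CL: fold-change = 1 / 1.9594 = 0.510.

0.510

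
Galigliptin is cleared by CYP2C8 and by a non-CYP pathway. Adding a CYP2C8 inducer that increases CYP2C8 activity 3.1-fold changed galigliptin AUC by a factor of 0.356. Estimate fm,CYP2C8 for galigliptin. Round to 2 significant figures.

CL'/CL = 1 / 0.356 = 2.809
3.1·fm + (1 − fm) = 2.809
fm = (2.809 − 1) / (3.1 − 1) = 0.86

0.86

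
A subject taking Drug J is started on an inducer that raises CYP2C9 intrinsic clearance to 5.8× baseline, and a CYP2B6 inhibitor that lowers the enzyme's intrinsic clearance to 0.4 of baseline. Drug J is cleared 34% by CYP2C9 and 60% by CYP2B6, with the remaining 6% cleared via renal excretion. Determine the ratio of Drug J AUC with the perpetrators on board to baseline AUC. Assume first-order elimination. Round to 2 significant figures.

The CYP2C9 pathway (34% of clearance) is boosted to 5.8× activity: 0.34 × 5.8 = 1.972.
The CYP2B6 pathway (60% of clearance) drops to 0.4× activity: 0.6 × 0.4 = 0.24.
The remaining 6% of clearance is unaffected.
Relative clearance = 1.972 + 0.24 + 0.06 = 2.272.
Because AUC varies inversely with clearance, the combined effect is 1 / 2.272 = 0.44.

0.44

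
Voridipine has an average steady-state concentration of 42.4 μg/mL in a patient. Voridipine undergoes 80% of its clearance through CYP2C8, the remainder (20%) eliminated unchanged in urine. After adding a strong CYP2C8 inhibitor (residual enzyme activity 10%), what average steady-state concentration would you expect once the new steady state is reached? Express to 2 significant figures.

The CYP2C8 pathway (80% of clearance) falls to 0.1× activity: 0.8 × 0.1 = 0.08.
Non-CYP routes (20%) are unchanged.
New clearance relative to baseline: 0.08 + 0.2 = 0.28.
With dosing unchanged, average steady-state concentration scales as 1/CL: 42.4 / 0.28 = 1.5 × 10² μg/mL.

1.5 × 10² μg/mL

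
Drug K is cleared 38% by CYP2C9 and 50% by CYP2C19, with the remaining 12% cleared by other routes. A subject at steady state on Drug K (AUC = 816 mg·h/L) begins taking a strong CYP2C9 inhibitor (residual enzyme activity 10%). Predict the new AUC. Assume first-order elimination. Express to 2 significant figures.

The CYP2C9 pathway (38% of clearance) falls to 0.1× activity: 0.38 × 0.1 = 0.038.
CYP2C19 (50%) and the residual 12% are unaffected.
CL_new/CL_old = 0.038 + 0.5 + 0.12 = 0.658.
New AUC = baseline ÷ relative clearance = 816 / 0.658 = 1.2 × 10³ mg·h/L.

1.2 × 10³ mg·h/L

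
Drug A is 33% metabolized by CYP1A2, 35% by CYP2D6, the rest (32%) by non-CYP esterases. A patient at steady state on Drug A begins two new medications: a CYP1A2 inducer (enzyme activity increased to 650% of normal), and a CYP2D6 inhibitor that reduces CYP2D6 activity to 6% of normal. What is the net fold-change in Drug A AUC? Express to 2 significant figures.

The CYP1A2 pathway (33% of clearance) increases to 6.5× activity: 0.33 × 6.5 = 2.145.
The CYP2D6 pathway (35% of clearance) is reduced to 0.06× activity: 0.35 × 0.06 = 0.021.
The remaining 32% of clearance is unaffected.
Relative clearance = 2.145 + 0.021 + 0.32 = 2.486.
Net AUC ratio = 1 / 2.486 = 0.40.

0.40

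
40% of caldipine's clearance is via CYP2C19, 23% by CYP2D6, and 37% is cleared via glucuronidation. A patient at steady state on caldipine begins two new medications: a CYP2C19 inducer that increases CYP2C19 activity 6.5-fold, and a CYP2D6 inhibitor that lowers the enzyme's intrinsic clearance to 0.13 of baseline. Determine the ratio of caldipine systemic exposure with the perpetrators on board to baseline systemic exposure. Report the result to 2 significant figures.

0.33

The CYP2C19 pathway (40% of clearance) is boosted to 6.5× activity: 0.4 × 6.5 = 2.6.
The CYP2D6 pathway (23% of clearance) falls to 0.13× activity: 0.23 × 0.13 = 0.0299.
The remaining 37% of clearance is unaffected.
CL_new/CL_old = 2.6 + 0.0299 + 0.37 = 2.9999.
Systemic exposure ∝ 1/CL: fold-change = 1 / 2.9999 = 0.33.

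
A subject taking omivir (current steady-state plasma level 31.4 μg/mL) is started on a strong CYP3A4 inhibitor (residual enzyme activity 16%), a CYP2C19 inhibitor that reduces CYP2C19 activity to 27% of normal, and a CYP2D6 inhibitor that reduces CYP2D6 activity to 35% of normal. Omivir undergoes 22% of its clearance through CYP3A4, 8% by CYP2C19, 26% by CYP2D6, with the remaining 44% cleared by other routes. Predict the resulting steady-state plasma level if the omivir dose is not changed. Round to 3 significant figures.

The CYP3A4 pathway (22% of clearance) drops to 0.16× activity: 0.22 × 0.16 = 0.0352.
The CYP2C19 pathway (8% of clearance) is reduced to 0.27× activity: 0.08 × 0.27 = 0.0216.
The CYP2D6 pathway (26% of clearance) is reduced to 0.35× activity: 0.26 × 0.35 = 0.091.
Non-CYP routes (44%) are unchanged.
CL_new/CL_old = 0.0352 + 0.0216 + 0.091 + 0.44 = 0.5878.
New steady-state plasma level = 31.4 / 0.5878 = 53.4 μg/mL (concentration scales inversely with clearance).

53.4 μg/mL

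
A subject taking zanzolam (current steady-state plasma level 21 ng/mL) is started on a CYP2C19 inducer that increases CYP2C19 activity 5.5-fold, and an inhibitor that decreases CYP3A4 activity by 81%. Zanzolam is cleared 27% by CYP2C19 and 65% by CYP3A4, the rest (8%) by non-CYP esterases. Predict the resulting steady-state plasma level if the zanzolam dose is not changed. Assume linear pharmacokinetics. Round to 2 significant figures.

12 ng/mL

CYP2C19: 0.27 × 5.5 = 1.485
CYP3A4: 0.65 × 0.19 = 0.1235
Other: 0.08 (unchanged)
New clearance relative to baseline: 1.485 + 0.1235 + 0.08 = 1.6885.
New steady-state plasma level = 21 / 1.6885 = 12 ng/mL (concentration scales inversely with clearance).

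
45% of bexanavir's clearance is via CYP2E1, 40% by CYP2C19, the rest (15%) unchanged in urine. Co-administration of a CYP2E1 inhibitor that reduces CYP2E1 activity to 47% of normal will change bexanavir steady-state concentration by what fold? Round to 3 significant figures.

1.31

CYP2E1: 0.45 × 0.47 = 0.2115
CYP2C19: 0.4 (unchanged)
Other: 0.15 (unchanged)
Relative clearance = 0.2115 + 0.4 + 0.15 = 0.7615.
Steady-state concentration ratio = CL_old/CL_new = 1 / 0.7615 = 1.31.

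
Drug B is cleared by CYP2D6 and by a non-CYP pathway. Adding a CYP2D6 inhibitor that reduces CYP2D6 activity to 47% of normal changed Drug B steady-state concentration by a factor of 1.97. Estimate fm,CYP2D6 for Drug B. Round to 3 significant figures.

Let x = fm,CYP2D6. Because steady-state concentration ∝ 1/CL, relative clearance fell to 1/1.97 = 0.5076.
Only the CYP2D6 route changed, so 0.5076 = x·0.47 + (1 − x), giving x = 0.929.

0.929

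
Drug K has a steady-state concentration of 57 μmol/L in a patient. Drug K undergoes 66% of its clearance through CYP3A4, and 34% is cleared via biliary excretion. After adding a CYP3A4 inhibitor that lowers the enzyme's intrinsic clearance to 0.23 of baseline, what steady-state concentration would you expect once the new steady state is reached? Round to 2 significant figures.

1.2 × 10² μmol/L

CYP3A4: 0.66 × 0.23 = 0.1518
Other: 0.34 (unchanged)
New clearance relative to baseline: 0.1518 + 0.34 = 0.4918.
New steady-state concentration = baseline ÷ relative clearance = 57 / 0.4918 = 1.2 × 10² μmol/L.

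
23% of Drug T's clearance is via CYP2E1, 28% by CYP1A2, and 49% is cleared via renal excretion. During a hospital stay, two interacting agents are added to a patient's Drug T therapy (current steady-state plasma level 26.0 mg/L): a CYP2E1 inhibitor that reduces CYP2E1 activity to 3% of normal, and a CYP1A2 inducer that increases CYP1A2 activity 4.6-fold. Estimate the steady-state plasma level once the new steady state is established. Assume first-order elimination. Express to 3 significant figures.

The CYP2E1 pathway (23% of clearance) is reduced to 0.03× activity: 0.23 × 0.03 = 0.0069.
The CYP1A2 pathway (28% of clearance) increases to 4.6× activity: 0.28 × 4.6 = 1.288.
Non-CYP routes (49%) are unchanged.
New clearance relative to baseline: 0.0069 + 1.288 + 0.49 = 1.7849.
Dividing the baseline by the relative clearance: 26.0 / 1.7849 = 14.6 mg/L.

14.6 mg/L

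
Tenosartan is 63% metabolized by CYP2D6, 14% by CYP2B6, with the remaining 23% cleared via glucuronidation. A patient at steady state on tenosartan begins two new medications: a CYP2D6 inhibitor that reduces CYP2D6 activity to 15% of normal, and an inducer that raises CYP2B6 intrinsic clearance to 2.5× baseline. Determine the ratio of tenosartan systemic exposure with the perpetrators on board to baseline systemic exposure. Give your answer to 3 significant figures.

The CYP2D6 pathway (63% of clearance) is reduced to 0.15× activity: 0.63 × 0.15 = 0.0945.
The CYP2B6 pathway (14% of clearance) rises to 2.5× activity: 0.14 × 2.5 = 0.35.
The remaining 23% of clearance is unaffected.
Relative clearance = 0.0945 + 0.35 + 0.23 = 0.6745.
Because systemic exposure varies inversely with clearance, the combined effect is 1 / 0.6745 = 1.48.

1.48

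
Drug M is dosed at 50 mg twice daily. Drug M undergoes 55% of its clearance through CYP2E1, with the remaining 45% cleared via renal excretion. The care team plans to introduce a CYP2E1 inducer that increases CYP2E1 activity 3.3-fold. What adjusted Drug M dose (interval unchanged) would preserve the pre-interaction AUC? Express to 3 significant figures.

The CYP2E1 pathway (55% of clearance) increases to 3.3× activity: 0.55 × 3.3 = 1.815.
The remaining 45% of clearance is unaffected.
New clearance relative to baseline: 1.815 + 0.45 = 2.265.
Exposure is unchanged when dose changes in proportion to clearance. New dose = 50 mg × 2.265 = 113 mg.

113 mg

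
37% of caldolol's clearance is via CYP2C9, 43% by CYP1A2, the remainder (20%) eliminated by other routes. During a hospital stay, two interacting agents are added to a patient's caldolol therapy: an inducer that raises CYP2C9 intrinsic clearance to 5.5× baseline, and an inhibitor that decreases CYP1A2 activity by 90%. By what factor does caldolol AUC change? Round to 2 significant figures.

0.44

The CYP2C9 pathway (37% of clearance) is boosted to 5.5× activity: 0.37 × 5.5 = 2.035.
The CYP1A2 pathway (43% of clearance) drops to 0.1× activity: 0.43 × 0.1 = 0.043.
Non-CYP routes (20%) are unchanged.
New clearance relative to baseline: 2.035 + 0.043 + 0.2 = 2.278.
Because AUC varies inversely with clearance, the combined effect is 1 / 2.278 = 0.44.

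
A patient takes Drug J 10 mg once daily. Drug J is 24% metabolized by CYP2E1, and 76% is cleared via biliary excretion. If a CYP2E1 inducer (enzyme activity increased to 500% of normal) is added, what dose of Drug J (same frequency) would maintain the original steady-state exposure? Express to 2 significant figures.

20 mg

CYP2E1: 0.24 × 5 = 1.2
Other: 0.76 (unchanged)
Relative clearance = 1.2 + 0.76 = 1.96.
To maintain the same steady-state level, dose must scale with clearance: new dose = 10 × 1.96 = 20 mg.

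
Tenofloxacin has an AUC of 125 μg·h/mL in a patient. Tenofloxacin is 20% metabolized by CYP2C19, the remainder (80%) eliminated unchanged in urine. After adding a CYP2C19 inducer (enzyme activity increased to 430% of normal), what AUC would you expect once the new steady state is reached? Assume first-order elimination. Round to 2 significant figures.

The CYP2C19 pathway (20% of clearance) increases to 4.3× activity: 0.2 × 4.3 = 0.86.
Non-CYP routes (80%) are unchanged.
New clearance relative to baseline: 0.86 + 0.8 = 1.66.
With dosing unchanged, AUC scales as 1/CL: 125 / 1.66 = 75 μg·h/mL.

75 μg·h/mL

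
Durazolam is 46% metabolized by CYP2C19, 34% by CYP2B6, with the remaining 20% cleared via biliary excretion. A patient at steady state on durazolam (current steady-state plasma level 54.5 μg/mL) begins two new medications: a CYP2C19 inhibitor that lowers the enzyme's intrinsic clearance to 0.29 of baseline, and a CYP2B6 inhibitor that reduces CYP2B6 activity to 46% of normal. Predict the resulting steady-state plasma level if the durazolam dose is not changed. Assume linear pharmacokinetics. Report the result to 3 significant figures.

The CYP2C19 pathway (46% of clearance) falls to 0.29× activity: 0.46 × 0.29 = 0.1334.
The CYP2B6 pathway (34% of clearance) is reduced to 0.46× activity: 0.34 × 0.46 = 0.1564.
Non-CYP routes (20%) are unchanged.
New clearance relative to baseline: 0.1334 + 0.1564 + 0.2 = 0.4898.
Steady-state plasma level ∝ 1/CL: new value = 54.5 / 0.4898 = 111 μg/mL.

111 μg/mL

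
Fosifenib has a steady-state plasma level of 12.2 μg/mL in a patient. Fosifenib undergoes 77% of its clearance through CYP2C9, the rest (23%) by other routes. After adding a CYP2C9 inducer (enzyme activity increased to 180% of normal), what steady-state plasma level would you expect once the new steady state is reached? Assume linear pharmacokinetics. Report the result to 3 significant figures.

7.55 μg/mL

The CYP2C9 pathway (77% of clearance) rises to 1.8× activity: 0.77 × 1.8 = 1.386.
The remaining 23% of clearance is unaffected.
CL_new/CL_old = 1.386 + 0.23 = 1.616.
With dosing unchanged, steady-state plasma level scales as 1/CL: 12.2 / 1.616 = 7.55 μg/mL.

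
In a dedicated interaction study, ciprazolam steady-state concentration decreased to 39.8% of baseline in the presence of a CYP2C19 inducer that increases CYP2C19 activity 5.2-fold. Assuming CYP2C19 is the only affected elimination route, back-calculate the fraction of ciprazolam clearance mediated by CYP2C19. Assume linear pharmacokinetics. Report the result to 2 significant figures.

0.36

CL'/CL = 1 / 0.398 = 2.513
5.2·fm + (1 − fm) = 2.513
fm = (2.513 − 1) / (5.2 − 1) = 0.36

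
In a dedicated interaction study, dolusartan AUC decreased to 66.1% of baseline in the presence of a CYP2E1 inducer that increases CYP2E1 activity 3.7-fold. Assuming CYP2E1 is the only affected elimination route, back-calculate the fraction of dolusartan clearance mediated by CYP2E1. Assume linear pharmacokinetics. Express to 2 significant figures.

CL'/CL = 1 / 0.661 = 1.513
3.7·fm + (1 − fm) = 1.513
fm = (1.513 − 1) / (3.7 − 1) = 0.19

0.19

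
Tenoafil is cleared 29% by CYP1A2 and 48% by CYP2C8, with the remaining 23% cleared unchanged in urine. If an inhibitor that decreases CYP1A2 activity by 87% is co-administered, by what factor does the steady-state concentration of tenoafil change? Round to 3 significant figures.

1.34

The CYP1A2 pathway (29% of clearance) falls to 0.13× activity: 0.29 × 0.13 = 0.0377.
CYP2C8 (48%) and the residual 23% are unaffected.
New clearance relative to baseline: 0.0377 + 0.48 + 0.23 = 0.7477.
Since steady-state concentration ∝ 1/CL, the ratio is 1 / 0.7477 = 1.34.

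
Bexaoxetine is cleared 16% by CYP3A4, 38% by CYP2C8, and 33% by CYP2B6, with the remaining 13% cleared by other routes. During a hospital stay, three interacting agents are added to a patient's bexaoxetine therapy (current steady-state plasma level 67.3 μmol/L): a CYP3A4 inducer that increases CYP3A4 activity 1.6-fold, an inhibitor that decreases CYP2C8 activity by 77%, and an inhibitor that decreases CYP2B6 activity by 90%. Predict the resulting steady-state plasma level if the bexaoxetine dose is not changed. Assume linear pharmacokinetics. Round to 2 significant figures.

CYP3A4: 0.16 × 1.6 = 0.256
CYP2C8: 0.38 × 0.23 = 0.0874
CYP2B6: 0.33 × 0.1 = 0.033
Other: 0.13 (unchanged)
New clearance relative to baseline: 0.256 + 0.0874 + 0.033 + 0.13 = 0.5064.
Steady-state plasma level ∝ 1/CL: new value = 67.3 / 0.5064 = 1.3 × 10² μmol/L.

1.3 × 10² μmol/L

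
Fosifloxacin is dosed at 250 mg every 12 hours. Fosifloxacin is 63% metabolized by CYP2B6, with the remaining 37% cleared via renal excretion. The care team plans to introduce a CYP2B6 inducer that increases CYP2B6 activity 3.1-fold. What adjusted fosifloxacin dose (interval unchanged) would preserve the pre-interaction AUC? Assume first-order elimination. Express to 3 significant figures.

581 mg

CYP2B6: 0.63 × 3.1 = 1.953
Other: 0.37 (unchanged)
CL_new/CL_old = 1.953 + 0.37 = 2.323.
Exposure is unchanged when dose changes in proportion to clearance. New dose = 250 mg × 2.323 = 581 mg.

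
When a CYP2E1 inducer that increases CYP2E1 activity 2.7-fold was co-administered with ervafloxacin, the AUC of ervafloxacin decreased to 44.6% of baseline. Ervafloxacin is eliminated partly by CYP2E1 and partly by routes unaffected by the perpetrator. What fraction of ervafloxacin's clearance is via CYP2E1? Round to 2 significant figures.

0.73

Let fm be the CYP2E1 fraction. New clearance relative to baseline = fm × 2.7 + (1 − fm).
AUC ratio = 1 / (new CL fraction), so new CL fraction = 1 / 0.446 = 2.242.
fm × 2.7 + 1 − fm = 2.242  ⇒  fm × (2.7 − 1) = 1.242  ⇒  fm = 0.73.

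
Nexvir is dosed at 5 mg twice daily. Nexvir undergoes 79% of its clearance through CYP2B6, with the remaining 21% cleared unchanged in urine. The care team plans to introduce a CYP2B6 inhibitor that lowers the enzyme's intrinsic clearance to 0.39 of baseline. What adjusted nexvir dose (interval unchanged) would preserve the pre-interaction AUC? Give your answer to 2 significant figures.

2.6 mg

The CYP2B6 pathway (79% of clearance) drops to 0.39× activity: 0.79 × 0.39 = 0.3081.
Non-CYP routes (21%) are unchanged.
New clearance relative to baseline: 0.3081 + 0.21 = 0.5181.
Css,avg = (dose rate)/CL, so holding Css fixed requires dose ∝ CL: 5 × 0.5181 = 2.6 mg.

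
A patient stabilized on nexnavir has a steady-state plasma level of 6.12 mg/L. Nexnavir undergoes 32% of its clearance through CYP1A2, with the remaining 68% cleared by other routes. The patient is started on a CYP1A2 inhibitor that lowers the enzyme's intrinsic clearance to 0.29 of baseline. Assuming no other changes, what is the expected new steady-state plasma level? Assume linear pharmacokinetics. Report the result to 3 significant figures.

7.92 mg/L

The CYP1A2 pathway (32% of clearance) falls to 0.29× activity: 0.32 × 0.29 = 0.0928.
The remaining 68% of clearance is unaffected.
Relative clearance = 0.0928 + 0.68 = 0.7728.
With dosing unchanged, steady-state plasma level scales as 1/CL: 6.12 / 0.7728 = 7.92 mg/L.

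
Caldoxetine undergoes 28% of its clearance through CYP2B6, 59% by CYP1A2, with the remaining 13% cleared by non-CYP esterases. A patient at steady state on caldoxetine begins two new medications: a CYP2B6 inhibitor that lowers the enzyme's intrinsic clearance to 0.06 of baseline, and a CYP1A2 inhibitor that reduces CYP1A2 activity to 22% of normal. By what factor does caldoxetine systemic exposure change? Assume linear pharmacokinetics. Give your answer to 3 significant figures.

3.62

CYP2B6: 0.28 × 0.06 = 0.0168
CYP1A2: 0.59 × 0.22 = 0.1298
Other: 0.13 (unchanged)
New clearance relative to baseline: 0.0168 + 0.1298 + 0.13 = 0.2766.
Because systemic exposure varies inversely with clearance, the combined effect is 1 / 0.2766 = 3.62.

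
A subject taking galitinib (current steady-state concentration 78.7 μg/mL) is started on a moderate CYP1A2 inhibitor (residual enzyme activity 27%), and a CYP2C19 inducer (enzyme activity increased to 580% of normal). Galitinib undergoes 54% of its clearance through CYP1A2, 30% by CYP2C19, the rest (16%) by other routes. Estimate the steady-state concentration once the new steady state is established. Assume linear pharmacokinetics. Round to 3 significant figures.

38.5 μg/mL

CYP1A2: 0.54 × 0.27 = 0.1458
CYP2C19: 0.3 × 5.8 = 1.74
Other: 0.16 (unchanged)
CL_new/CL_old = 0.1458 + 1.74 + 0.16 = 2.0458.
Dividing the baseline by the relative clearance: 78.7 / 2.0458 = 38.5 μg/mL.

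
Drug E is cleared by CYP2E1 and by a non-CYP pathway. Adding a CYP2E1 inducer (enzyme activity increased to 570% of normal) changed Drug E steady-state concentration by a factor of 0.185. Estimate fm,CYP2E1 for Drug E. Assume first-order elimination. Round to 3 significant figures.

Call the CYP2E1 fraction fm. After the interaction, CL_new/CL_old = fm × 5.7 + (1 − fm).
Steady-state concentration ratio = 1 / (new CL fraction), so new CL fraction = 1 / 0.185 = 5.405.
fm × 5.7 + 1 − fm = 5.405  ⇒  fm × (5.7 − 1) = 4.405  ⇒  fm = 0.937.

0.937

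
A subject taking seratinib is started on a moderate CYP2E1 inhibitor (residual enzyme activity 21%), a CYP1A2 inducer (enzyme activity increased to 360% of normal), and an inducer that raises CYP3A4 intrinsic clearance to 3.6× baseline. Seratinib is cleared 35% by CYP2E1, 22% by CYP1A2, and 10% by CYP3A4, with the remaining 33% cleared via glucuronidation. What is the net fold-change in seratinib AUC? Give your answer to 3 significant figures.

The CYP2E1 pathway (35% of clearance) is reduced to 0.21× activity: 0.35 × 0.21 = 0.0735.
The CYP1A2 pathway (22% of clearance) rises to 3.6× activity: 0.22 × 3.6 = 0.792.
The CYP3A4 pathway (10% of clearance) is boosted to 3.6× activity: 0.1 × 3.6 = 0.36.
The remaining 33% of clearance is unaffected.
New clearance relative to baseline: 0.0735 + 0.792 + 0.36 + 0.33 = 1.5555.
Because AUC varies inversely with clearance, the combined effect is 1 / 1.5555 = 0.643.

0.643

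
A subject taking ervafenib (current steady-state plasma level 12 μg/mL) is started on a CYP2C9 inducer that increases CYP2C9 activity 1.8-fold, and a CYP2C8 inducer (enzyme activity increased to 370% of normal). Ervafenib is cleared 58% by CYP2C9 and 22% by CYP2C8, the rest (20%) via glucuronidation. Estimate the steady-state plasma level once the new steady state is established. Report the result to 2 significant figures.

5.8 μg/mL

CYP2C9: 0.58 × 1.8 = 1.044
CYP2C8: 0.22 × 3.7 = 0.814
Other: 0.2 (unchanged)
Relative clearance = 1.044 + 0.814 + 0.2 = 2.058.
Dividing the baseline by the relative clearance: 12 / 2.058 = 5.8 μg/mL.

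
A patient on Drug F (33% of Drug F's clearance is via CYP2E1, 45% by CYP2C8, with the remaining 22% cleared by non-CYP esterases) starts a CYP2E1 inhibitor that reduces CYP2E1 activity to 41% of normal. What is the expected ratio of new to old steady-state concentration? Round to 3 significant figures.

1.24

The CYP2E1 pathway (33% of clearance) is reduced to 0.41× activity: 0.33 × 0.41 = 0.1353.
CYP2C8 (45%) and the residual 22% are unaffected.
New clearance relative to baseline: 0.1353 + 0.45 + 0.22 = 0.8053.
Steady-state concentration is inversely proportional to clearance, so the fold-change is 1 / 0.8053 = 1.24.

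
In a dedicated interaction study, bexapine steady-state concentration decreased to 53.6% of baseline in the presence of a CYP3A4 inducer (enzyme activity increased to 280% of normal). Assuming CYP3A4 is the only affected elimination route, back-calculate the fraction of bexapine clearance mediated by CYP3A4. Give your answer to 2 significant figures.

CL'/CL = 1 / 0.536 = 1.866
2.8·fm + (1 − fm) = 1.866
fm = (1.866 − 1) / (2.8 − 1) = 0.48

0.48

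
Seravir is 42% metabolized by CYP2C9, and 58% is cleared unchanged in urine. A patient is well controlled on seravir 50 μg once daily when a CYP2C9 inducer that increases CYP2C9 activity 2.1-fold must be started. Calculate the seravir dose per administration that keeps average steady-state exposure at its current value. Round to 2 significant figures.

The CYP2C9 pathway (42% of clearance) is boosted to 2.1× activity: 0.42 × 2.1 = 0.882.
Non-CYP routes (58%) are unchanged.
CL_new/CL_old = 0.882 + 0.58 = 1.462.
To maintain the same steady-state level, dose must scale with clearance: new dose = 50 × 1.462 = 73 μg.

73 μg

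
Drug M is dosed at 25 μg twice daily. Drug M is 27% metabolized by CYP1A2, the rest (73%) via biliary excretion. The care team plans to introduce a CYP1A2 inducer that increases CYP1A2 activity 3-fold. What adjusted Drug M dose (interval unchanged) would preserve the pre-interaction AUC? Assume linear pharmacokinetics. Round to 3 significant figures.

38.5 μg

CYP1A2: 0.27 × 3 = 0.81
Other: 0.73 (unchanged)
New clearance relative to baseline: 0.81 + 0.73 = 1.54.
To maintain the same steady-state level, dose must scale with clearance: new dose = 25 × 1.54 = 38.5 μg.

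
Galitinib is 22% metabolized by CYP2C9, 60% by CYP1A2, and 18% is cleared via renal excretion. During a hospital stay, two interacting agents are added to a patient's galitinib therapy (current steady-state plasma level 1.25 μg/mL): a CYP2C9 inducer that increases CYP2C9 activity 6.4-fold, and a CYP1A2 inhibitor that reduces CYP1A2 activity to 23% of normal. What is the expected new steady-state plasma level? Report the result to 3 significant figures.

The CYP2C9 pathway (22% of clearance) is boosted to 6.4× activity: 0.22 × 6.4 = 1.408.
The CYP1A2 pathway (60% of clearance) is reduced to 0.23× activity: 0.6 × 0.23 = 0.138.
The remaining 18% of clearance is unaffected.
CL_new/CL_old = 1.408 + 0.138 + 0.18 = 1.726.
Steady-state plasma level ∝ 1/CL: new value = 1.25 / 1.726 = 0.724 μg/mL.

0.724 μg/mL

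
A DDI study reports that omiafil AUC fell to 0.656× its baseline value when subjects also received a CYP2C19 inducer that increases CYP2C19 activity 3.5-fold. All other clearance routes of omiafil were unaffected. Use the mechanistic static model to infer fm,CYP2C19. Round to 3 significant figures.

Write x for the fraction cleared via CYP2C19. The observed AUC change means clearance rose to 1/0.656 = 1.524 of baseline.
Only the CYP2C19 route changed, so 1.524 = x·3.5 + (1 − x), giving x = 0.210.

0.210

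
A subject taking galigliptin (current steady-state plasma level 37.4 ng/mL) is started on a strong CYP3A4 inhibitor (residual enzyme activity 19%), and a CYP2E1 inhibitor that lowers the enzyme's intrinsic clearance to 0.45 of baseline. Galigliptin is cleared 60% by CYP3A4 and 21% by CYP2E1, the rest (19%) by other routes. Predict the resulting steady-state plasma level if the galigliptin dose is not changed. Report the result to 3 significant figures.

The CYP3A4 pathway (60% of clearance) falls to 0.19× activity: 0.6 × 0.19 = 0.114.
The CYP2E1 pathway (21% of clearance) falls to 0.45× activity: 0.21 × 0.45 = 0.0945.
The remaining 19% of clearance is unaffected.
Relative clearance = 0.114 + 0.0945 + 0.19 = 0.3985.
Dividing the baseline by the relative clearance: 37.4 / 0.3985 = 93.9 ng/mL.

93.9 ng/mL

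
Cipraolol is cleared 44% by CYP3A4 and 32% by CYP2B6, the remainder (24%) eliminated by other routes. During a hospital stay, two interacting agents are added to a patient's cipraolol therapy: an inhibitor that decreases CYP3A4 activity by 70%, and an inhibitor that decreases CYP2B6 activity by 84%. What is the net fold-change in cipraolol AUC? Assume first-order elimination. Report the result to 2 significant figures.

2.4

CYP3A4: 0.44 × 0.3 = 0.132
CYP2B6: 0.32 × 0.16 = 0.0512
Other: 0.24 (unchanged)
New clearance relative to baseline: 0.132 + 0.0512 + 0.24 = 0.4232.
Because AUC varies inversely with clearance, the combined effect is 1 / 0.4232 = 2.4.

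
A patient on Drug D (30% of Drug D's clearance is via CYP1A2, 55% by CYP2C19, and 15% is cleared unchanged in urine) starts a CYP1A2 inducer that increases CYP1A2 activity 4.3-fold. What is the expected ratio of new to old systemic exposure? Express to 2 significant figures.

0.50

The CYP1A2 pathway (30% of clearance) increases to 4.3× activity: 0.3 × 4.3 = 1.29.
CYP2C19 (55%) and the residual 15% are unaffected.
Relative clearance = 1.29 + 0.55 + 0.15 = 1.99.
Systemic exposure ratio = CL_old/CL_new = 1 / 1.99 = 0.50.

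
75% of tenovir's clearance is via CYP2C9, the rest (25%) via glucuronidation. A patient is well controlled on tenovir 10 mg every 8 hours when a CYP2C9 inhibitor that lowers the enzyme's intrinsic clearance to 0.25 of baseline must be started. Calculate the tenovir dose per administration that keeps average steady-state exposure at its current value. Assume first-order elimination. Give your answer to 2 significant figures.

4.4 mg

The CYP2C9 pathway (75% of clearance) drops to 0.25× activity: 0.75 × 0.25 = 0.1875.
The remaining 25% of clearance is unaffected.
CL_new/CL_old = 0.1875 + 0.25 = 0.4375.
Css,avg = (dose rate)/CL, so holding Css fixed requires dose ∝ CL: 10 × 0.4375 = 4.4 mg.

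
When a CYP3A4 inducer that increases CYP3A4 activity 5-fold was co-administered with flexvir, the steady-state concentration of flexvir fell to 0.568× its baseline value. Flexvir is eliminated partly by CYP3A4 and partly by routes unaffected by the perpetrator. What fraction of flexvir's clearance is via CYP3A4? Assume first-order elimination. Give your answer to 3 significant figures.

0.190

Write x for the fraction cleared via CYP3A4. The observed steady-state concentration change means clearance rose to 1/0.568 = 1.761 of baseline.
Only the CYP3A4 route changed, so 1.761 = x·5 + (1 − x), giving x = 0.190.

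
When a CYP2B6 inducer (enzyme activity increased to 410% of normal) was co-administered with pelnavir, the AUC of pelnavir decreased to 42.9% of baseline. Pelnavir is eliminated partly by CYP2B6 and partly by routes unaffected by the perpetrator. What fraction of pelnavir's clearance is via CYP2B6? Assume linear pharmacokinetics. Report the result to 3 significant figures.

0.429

Let x = fm,CYP2B6. Because AUC ∝ 1/CL, relative clearance rose to 1/0.429 = 2.331.
Setting x·4.1 + (1 − x) = 2.331 and solving: x = (2.331 − 1)/(4.1 − 1) = 0.429.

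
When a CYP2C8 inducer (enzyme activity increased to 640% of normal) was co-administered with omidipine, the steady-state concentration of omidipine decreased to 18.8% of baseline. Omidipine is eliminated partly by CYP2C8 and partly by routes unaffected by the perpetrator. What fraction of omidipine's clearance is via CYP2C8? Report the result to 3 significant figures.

CL'/CL = 1 / 0.188 = 5.319
6.4·fm + (1 − fm) = 5.319
fm = (5.319 − 1) / (6.4 − 1) = 0.800

0.800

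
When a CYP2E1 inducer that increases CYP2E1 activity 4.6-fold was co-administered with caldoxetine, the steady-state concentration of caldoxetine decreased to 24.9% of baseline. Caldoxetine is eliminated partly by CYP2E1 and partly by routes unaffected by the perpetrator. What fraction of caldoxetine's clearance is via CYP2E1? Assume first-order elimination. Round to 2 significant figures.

CL'/CL = 1 / 0.249 = 4.016
4.6·fm + (1 − fm) = 4.016
fm = (4.016 − 1) / (4.6 − 1) = 0.84

0.84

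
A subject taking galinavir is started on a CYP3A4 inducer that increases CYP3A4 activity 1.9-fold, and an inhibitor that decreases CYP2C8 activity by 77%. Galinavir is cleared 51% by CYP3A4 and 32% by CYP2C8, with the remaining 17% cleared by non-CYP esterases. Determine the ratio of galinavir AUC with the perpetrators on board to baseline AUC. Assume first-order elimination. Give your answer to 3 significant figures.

0.825

The CYP3A4 pathway (51% of clearance) is boosted to 1.9× activity: 0.51 × 1.9 = 0.969.
The CYP2C8 pathway (32% of clearance) drops to 0.23× activity: 0.32 × 0.23 = 0.0736.
The remaining 17% of clearance is unaffected.
CL_new/CL_old = 0.969 + 0.0736 + 0.17 = 1.2126.
Because AUC varies inversely with clearance, the combined effect is 1 / 1.2126 = 0.825.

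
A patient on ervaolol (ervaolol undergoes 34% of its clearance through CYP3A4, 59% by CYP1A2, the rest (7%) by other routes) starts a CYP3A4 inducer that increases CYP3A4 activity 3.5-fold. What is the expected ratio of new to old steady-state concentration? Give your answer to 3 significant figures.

The CYP3A4 pathway (34% of clearance) rises to 3.5× activity: 0.34 × 3.5 = 1.19.
CYP1A2 (59%) and the residual 7% are unaffected.
New clearance relative to baseline: 1.19 + 0.59 + 0.07 = 1.85.
Since steady-state concentration ∝ 1/CL, the ratio is 1 / 1.85 = 0.541.

0.541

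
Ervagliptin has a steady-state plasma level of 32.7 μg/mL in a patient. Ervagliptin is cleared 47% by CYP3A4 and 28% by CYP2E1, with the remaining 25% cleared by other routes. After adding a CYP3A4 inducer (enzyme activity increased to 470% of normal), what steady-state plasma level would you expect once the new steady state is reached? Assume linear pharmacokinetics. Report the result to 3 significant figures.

CYP3A4: 0.47 × 4.7 = 2.209
CYP2E1: 0.28 (unchanged)
Other: 0.25 (unchanged)
Relative clearance = 2.209 + 0.28 + 0.25 = 2.739.
Steady-state plasma level ∝ 1/CL, so new value = 32.7 / 2.739 = 11.9 μg/mL.

11.9 μg/mL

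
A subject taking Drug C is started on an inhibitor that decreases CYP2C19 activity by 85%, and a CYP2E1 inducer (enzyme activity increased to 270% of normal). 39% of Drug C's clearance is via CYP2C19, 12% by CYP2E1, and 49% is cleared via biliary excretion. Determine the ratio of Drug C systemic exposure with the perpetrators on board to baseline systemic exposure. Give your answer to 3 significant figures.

The CYP2C19 pathway (39% of clearance) is reduced to 0.15× activity: 0.39 × 0.15 = 0.0585.
The CYP2E1 pathway (12% of clearance) rises to 2.7× activity: 0.12 × 2.7 = 0.324.
Non-CYP routes (49%) are unchanged.
CL_new/CL_old = 0.0585 + 0.324 + 0.49 = 0.8725.
Systemic exposure ∝ 1/CL: fold-change = 1 / 0.8725 = 1.15.

1.15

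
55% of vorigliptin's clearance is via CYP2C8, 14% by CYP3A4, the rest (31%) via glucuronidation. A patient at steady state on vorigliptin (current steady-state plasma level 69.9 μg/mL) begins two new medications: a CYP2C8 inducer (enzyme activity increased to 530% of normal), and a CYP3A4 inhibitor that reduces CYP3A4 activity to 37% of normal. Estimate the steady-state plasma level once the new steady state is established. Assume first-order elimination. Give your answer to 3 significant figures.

21.3 μg/mL

The CYP2C8 pathway (55% of clearance) increases to 5.3× activity: 0.55 × 5.3 = 2.915.
The CYP3A4 pathway (14% of clearance) is reduced to 0.37× activity: 0.14 × 0.37 = 0.0518.
The remaining 31% of clearance is unaffected.
Relative clearance = 2.915 + 0.0518 + 0.31 = 3.2768.
Dividing the baseline by the relative clearance: 69.9 / 3.2768 = 21.3 μg/mL.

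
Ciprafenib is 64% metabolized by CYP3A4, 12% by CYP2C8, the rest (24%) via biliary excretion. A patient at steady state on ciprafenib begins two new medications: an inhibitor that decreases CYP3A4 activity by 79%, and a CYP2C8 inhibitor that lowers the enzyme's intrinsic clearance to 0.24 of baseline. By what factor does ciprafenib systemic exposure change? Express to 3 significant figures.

2.48

The CYP3A4 pathway (64% of clearance) falls to 0.21× activity: 0.64 × 0.21 = 0.1344.
The CYP2C8 pathway (12% of clearance) falls to 0.24× activity: 0.12 × 0.24 = 0.0288.
The remaining 24% of clearance is unaffected.
New clearance relative to baseline: 0.1344 + 0.0288 + 0.24 = 0.4032.
Because systemic exposure varies inversely with clearance, the combined effect is 1 / 0.4032 = 2.48.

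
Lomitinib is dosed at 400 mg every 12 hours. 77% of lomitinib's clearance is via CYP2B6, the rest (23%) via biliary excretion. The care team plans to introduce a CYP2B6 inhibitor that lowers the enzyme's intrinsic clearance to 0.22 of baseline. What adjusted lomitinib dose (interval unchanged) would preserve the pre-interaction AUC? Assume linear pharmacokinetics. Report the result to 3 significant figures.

160 mg

The CYP2B6 pathway (77% of clearance) drops to 0.22× activity: 0.77 × 0.22 = 0.1694.
The remaining 23% of clearance is unaffected.
New clearance relative to baseline: 0.1694 + 0.23 = 0.3994.
To maintain the same steady-state level, dose must scale with clearance: new dose = 400 × 0.3994 = 160 mg.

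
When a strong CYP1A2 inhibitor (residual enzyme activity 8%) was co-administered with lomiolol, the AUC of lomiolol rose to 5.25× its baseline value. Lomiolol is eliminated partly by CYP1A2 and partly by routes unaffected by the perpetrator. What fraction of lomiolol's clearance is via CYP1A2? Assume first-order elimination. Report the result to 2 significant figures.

CL'/CL = 1 / 5.25 = 0.1905
0.08·fm + (1 − fm) = 0.1905
fm = (0.1905 − 1) / (0.08 − 1) = 0.88

0.88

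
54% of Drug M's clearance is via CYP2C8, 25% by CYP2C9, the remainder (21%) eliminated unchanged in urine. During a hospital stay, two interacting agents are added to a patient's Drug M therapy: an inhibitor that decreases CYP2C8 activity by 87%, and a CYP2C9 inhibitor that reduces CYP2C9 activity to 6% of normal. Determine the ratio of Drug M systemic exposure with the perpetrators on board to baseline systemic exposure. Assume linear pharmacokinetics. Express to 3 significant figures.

The CYP2C8 pathway (54% of clearance) falls to 0.13× activity: 0.54 × 0.13 = 0.0702.
The CYP2C9 pathway (25% of clearance) falls to 0.06× activity: 0.25 × 0.06 = 0.015.
The remaining 21% of clearance is unaffected.
New clearance relative to baseline: 0.0702 + 0.015 + 0.21 = 0.2952.
Systemic exposure ∝ 1/CL: fold-change = 1 / 0.2952 = 3.39.

3.39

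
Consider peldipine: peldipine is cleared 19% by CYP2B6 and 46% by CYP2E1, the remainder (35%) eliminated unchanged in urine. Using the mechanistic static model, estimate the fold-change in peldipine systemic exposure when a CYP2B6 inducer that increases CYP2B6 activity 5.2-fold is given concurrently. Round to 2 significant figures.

0.56

The CYP2B6 pathway (19% of clearance) increases to 5.2× activity: 0.19 × 5.2 = 0.988.
CYP2E1 (46%) and the residual 35% are unaffected.
New clearance relative to baseline: 0.988 + 0.46 + 0.35 = 1.798.
Since systemic exposure ∝ 1/CL, the ratio is 1 / 1.798 = 0.56.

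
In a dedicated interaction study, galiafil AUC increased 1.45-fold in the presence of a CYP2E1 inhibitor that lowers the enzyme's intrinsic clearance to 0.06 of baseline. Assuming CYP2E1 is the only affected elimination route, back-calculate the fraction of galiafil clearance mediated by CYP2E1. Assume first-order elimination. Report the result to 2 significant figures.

CL'/CL = 1 / 1.45 = 0.6897
0.06·fm + (1 − fm) = 0.6897
fm = (0.6897 − 1) / (0.06 − 1) = 0.33

0.33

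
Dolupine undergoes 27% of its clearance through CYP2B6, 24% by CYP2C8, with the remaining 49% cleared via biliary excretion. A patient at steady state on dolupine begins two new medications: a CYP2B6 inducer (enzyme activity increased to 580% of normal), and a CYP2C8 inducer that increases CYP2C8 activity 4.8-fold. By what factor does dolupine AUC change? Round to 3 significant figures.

The CYP2B6 pathway (27% of clearance) is boosted to 5.8× activity: 0.27 × 5.8 = 1.566.
The CYP2C8 pathway (24% of clearance) increases to 4.8× activity: 0.24 × 4.8 = 1.152.
Non-CYP routes (49%) are unchanged.
CL_new/CL_old = 1.566 + 1.152 + 0.49 = 3.208.
Net AUC ratio = 1 / 3.208 = 0.312.

0.312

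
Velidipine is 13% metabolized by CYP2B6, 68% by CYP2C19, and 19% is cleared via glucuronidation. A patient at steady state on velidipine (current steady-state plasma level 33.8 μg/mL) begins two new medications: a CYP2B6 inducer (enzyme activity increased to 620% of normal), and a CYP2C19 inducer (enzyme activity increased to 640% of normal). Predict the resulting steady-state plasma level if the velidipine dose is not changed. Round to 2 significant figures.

CYP2B6: 0.13 × 6.2 = 0.806
CYP2C19: 0.68 × 6.4 = 4.352
Other: 0.19 (unchanged)
New clearance relative to baseline: 0.806 + 4.352 + 0.19 = 5.348.
Dividing the baseline by the relative clearance: 33.8 / 5.348 = 6.3 μg/mL.

6.3 μg/mL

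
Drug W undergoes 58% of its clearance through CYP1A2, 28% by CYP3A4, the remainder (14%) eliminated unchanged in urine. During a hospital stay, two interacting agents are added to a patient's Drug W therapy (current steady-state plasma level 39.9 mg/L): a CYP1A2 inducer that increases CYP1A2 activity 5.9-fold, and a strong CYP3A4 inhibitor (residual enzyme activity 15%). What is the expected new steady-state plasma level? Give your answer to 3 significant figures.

11.1 mg/L

The CYP1A2 pathway (58% of clearance) rises to 5.9× activity: 0.58 × 5.9 = 3.422.
The CYP3A4 pathway (28% of clearance) falls to 0.15× activity: 0.28 × 0.15 = 0.042.
The remaining 14% of clearance is unaffected.
New clearance relative to baseline: 3.422 + 0.042 + 0.14 = 3.604.
Dividing the baseline by the relative clearance: 39.9 / 3.604 = 11.1 mg/L.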